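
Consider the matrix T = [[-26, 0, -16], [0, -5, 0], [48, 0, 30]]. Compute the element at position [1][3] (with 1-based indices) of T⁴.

-2560

Characteristic polynomial: r^3 + r^2 - 32r - 60 = (r - 6)(r + 2)(r + 5), so the eigenvalues are -5, -2, 6.
r=6: eigenvector (1, 0, -2).
r=-5: eigenvector (0, 1, 0).
r=-2: eigenvector (2, 0, -3).
P = [[1, 0, 2], [0, 1, 0], [-2, 0, -3]], D = diag(6, -5, -2), P⁻¹ = [[-3, 0, -2], [0, 1, 0], [2, 0, 1]].
T⁴ = P·diag(1296, 625, 16)·P⁻¹ = [[-3824, 0, -2560], [0, 625, 0], [7680, 0, 5136]].
The requested entry is -2560.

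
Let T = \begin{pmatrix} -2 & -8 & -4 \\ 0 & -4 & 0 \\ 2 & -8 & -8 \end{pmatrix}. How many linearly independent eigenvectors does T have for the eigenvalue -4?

T + 4I = [[2, -8, -4], [0, 0, 0], [2, -8, -4]].
This matrix has rank 1, so its null space has dimension 3 − 1 = 2.

2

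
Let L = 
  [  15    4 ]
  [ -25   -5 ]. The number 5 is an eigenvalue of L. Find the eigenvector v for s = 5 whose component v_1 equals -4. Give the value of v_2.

L − 5I = [[10, 4], [-25, -10]].
Solving (L − 5I)v = 0 gives the eigenspace spanned by (-4, 10).
With v_1 = -4, v = (-4, 10), so v_2 = 10.

10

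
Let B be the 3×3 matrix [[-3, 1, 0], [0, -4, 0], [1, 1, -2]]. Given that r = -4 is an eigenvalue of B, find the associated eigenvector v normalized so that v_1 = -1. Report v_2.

1

B + 4I = [[1, 1, 0], [0, 0, 0], [1, 1, 2]].
Solving (B + 4I)v = 0 gives the eigenspace spanned by (-1, 1, 0).
With v_1 = -1, v = (-1, 1, 0), so v_2 = 1.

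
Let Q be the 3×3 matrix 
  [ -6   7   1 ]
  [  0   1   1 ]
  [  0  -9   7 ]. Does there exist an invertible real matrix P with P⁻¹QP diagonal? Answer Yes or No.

No

Characteristic polynomial: p(t) = t^3 - 2t^2 - 32t + 96 = (t - 4)^2(t + 6).
t = 4 has algebraic multiplicity 2; rank(Q − 4I) = 2, so geometric multiplicity = 1.
Geometric multiplicity < algebraic multiplicity, so Q is not diagonalizable.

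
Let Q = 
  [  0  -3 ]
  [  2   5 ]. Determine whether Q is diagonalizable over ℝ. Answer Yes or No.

Characteristic polynomial: p(r) = r^2 - 5r + 6 = (r - 3)(r - 2).
All 2 eigenvalues are distinct, so Q is diagonalizable.

Yes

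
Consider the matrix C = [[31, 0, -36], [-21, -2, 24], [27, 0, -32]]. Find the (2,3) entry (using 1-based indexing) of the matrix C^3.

Characteristic polynomial: s^3 + 3s^2 - 18s - 40 = (s - 4)(s + 2)(s + 5), so the eigenvalues are -5, -2, 4.
s=4: eigenvector (4, -2, 3).
s=-2: eigenvector (0, 1, 0).
s=-5: eigenvector (-1, 1, -1).
P = [[4, 0, -1], [-2, 1, 1], [3, 0, -1]], D = diag(4, -2, -5), P⁻¹ = [[1, 0, -1], [-1, 1, 2], [3, 0, -4]].
C³ = P·diag(64, -8, -125)·P⁻¹ = [[631, 0, -756], [-495, -8, 612], [567, 0, -692]].
The requested entry is 612.

612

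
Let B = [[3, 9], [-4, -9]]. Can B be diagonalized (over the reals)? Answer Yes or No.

No

Characteristic polynomial: p(r) = r^2 + 6r + 9 = (r + 3)^2.
r = -3 has algebraic multiplicity 2; rank(B + 3I) = 1, so geometric multiplicity = 1.
Geometric multiplicity < algebraic multiplicity, so B is not diagonalizable.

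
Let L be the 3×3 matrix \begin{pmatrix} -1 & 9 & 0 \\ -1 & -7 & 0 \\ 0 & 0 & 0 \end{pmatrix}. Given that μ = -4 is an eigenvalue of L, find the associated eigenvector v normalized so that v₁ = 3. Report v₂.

-1

L + 4I = [[3, 9, 0], [-1, -3, 0], [0, 0, 4]].
Solving (L + 4I)v = 0 gives the eigenspace spanned by (3, -1, 0).
With v₁ = 3, v = (3, -1, 0), so v₂ = -1.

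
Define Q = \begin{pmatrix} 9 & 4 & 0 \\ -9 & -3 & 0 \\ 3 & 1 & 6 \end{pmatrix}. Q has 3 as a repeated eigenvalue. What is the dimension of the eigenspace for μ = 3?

Q − 3I = [[6, 4, 0], [-9, -6, 0], [3, 1, 3]].
This matrix has rank 2, so its null space has dimension 3 − 2 = 1.

1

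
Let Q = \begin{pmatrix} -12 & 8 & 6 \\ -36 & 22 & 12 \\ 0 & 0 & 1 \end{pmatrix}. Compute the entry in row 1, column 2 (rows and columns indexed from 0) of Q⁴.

1020

Characteristic polynomial: t^3 - 11t^2 + 34t - 24 = (t - 6)(t - 4)(t - 1), so the eigenvalues are 1, 4, 6.
t=4: eigenvector (1, 2, 0).
t=6: eigenvector (4, 9, 0).
t=1: eigenvector (-2, -4, 1).
P = [[1, 4, -2], [2, 9, -4], [0, 0, 1]], D = diag(4, 6, 1), P⁻¹ = [[9, -4, 2], [-2, 1, 0], [0, 0, 1]].
Q⁴ = P·diag(256, 1296, 1)·P⁻¹ = [[-8064, 4160, 510], [-18720, 9616, 1020], [0, 0, 1]].
The requested entry is 1020.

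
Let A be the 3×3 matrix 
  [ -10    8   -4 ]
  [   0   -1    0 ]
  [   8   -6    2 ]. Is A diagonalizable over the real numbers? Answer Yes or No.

Yes

Characteristic polynomial: p(t) = t^3 + 9t^2 + 20t + 12 = (t + 1)(t + 2)(t + 6).
All 3 eigenvalues are distinct, so A is diagonalizable.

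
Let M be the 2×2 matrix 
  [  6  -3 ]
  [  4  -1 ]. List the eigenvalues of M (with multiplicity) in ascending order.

2, 3

Characteristic polynomial: p(r) = r^2 - 5r + 6 = (r - 3)(r - 2).
Roots (with multiplicity): 2, 3.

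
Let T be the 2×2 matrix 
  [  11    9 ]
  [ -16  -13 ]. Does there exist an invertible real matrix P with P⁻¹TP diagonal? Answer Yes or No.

No

Characteristic polynomial: p(r) = r^2 + 2r + 1 = (r + 1)^2.
r = -1 has algebraic multiplicity 2; rank(T + 1I) = 1, so geometric multiplicity = 1.
Geometric multiplicity < algebraic multiplicity, so T is not diagonalizable.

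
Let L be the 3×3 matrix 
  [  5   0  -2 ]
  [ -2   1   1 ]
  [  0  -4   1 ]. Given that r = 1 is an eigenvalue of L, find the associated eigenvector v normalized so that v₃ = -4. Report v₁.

-2

L − 1I = [[4, 0, -2], [-2, 0, 1], [0, -4, 0]].
Solving (L − 1I)v = 0 gives the eigenspace spanned by (-2, 0, -4).
With v₃ = -4, v = (-2, 0, -4), so v₁ = -2.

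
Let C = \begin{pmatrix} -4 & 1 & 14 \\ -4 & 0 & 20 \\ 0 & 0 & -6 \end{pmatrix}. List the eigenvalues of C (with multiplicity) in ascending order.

-6, -2, -2

Characteristic polynomial: p(λ) = λ^3 + 10λ^2 + 28λ + 24 = (λ + 2)^2(λ + 6).
Roots (with multiplicity): -6, -2, -2.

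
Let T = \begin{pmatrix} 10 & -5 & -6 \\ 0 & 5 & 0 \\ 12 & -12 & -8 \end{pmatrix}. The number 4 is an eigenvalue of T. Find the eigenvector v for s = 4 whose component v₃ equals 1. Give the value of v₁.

1

T − 4I = [[6, -5, -6], [0, 1, 0], [12, -12, -12]].
Solving (T − 4I)v = 0 gives the eigenspace spanned by (1, 0, 1).
With v₃ = 1, v = (1, 0, 1), so v₁ = 1.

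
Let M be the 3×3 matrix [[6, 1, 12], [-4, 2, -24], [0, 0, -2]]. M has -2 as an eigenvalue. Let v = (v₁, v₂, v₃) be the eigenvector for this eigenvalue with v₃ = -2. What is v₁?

M + 2I = [[8, 1, 12], [-4, 4, -24], [0, 0, 0]].
Solving (M + 2I)v = 0 gives the eigenspace spanned by (4, -8, -2).
With v₃ = -2, v = (4, -8, -2), so v₁ = 4.

4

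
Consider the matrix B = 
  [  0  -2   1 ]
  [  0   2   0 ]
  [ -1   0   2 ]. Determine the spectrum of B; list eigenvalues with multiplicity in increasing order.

Characteristic polynomial: p(t) = t^3 - 4t^2 + 5t - 2 = (t - 2)(t - 1)^2.
Roots (with multiplicity): 1, 1, 2.

1, 1, 2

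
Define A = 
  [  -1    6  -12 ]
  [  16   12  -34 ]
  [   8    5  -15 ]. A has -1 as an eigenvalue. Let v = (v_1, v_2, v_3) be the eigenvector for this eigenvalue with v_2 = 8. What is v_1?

A + 1I = [[0, 6, -12], [16, 13, -34], [8, 5, -14]].
Solving (A + 1I)v = 0 gives the eigenspace spanned by (2, 8, 4).
With v_2 = 8, v = (2, 8, 4), so v_1 = 2.

2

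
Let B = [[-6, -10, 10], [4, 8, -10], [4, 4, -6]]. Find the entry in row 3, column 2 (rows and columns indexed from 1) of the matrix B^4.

-1280

Characteristic polynomial: r^3 + 4r^2 - 20r - 48 = (r - 4)(r + 2)(r + 6), so the eigenvalues are -6, -2, 4.
r=-6: eigenvector (1, -1, -1).
r=4: eigenvector (-1, 1, 0).
r=-2: eigenvector (0, 1, 1).
P = [[1, -1, 0], [-1, 1, 1], [-1, 0, 1]], D = diag(-6, 4, -2), P⁻¹ = [[1, 1, -1], [0, 1, -1], [1, 1, 0]].
B⁴ = P·diag(1296, 256, 16)·P⁻¹ = [[1296, 1040, -1040], [-1280, -1024, 1040], [-1280, -1280, 1296]].
The requested entry is -1280.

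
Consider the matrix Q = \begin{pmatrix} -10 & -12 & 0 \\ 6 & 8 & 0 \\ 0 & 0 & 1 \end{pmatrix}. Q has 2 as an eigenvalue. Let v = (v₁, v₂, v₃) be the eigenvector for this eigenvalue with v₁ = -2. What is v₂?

2

Q − 2I = [[-12, -12, 0], [6, 6, 0], [0, 0, -1]].
Solving (Q − 2I)v = 0 gives the eigenspace spanned by (-2, 2, 0).
With v₁ = -2, v = (-2, 2, 0), so v₂ = 2.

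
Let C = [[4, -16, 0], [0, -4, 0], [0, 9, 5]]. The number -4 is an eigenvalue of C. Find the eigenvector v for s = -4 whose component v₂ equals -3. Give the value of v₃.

3

C + 4I = [[8, -16, 0], [0, 0, 0], [0, 9, 9]].
Solving (C + 4I)v = 0 gives the eigenspace spanned by (-6, -3, 3).
With v₂ = -3, v = (-6, -3, 3), so v₃ = 3.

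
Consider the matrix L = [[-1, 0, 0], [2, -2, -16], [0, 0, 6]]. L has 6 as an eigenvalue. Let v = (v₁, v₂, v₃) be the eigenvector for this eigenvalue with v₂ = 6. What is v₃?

L − 6I = [[-7, 0, 0], [2, -8, -16], [0, 0, 0]].
Solving (L − 6I)v = 0 gives the eigenspace spanned by (0, 6, -3).
With v₂ = 6, v = (0, 6, -3), so v₃ = -3.

-3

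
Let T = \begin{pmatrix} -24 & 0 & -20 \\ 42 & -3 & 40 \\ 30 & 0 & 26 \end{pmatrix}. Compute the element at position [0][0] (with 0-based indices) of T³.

Characteristic polynomial: λ^3 + λ^2 - 30λ - 72 = (λ - 6)(λ + 3)(λ + 4), so the eigenvalues are -4, -3, 6.
λ=-4: eigenvector (1, -2, -1).
λ=-3: eigenvector (0, 1, 0).
λ=6: eigenvector (-2, 4, 3).
P = [[1, 0, -2], [-2, 1, 4], [-1, 0, 3]], D = diag(-4, -3, 6), P⁻¹ = [[3, 0, 2], [2, 1, 0], [1, 0, 1]].
T³ = P·diag(-64, -27, 216)·P⁻¹ = [[-624, 0, -560], [1194, -27, 1120], [840, 0, 776]].
The requested entry is -624.

-624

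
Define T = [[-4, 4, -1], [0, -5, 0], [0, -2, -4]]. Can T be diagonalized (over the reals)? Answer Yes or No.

No

Characteristic polynomial: p(s) = s^3 + 13s^2 + 56s + 80 = (s + 4)^2(s + 5).
s = -4 has algebraic multiplicity 2; rank(T + 4I) = 2, so geometric multiplicity = 1.
Geometric multiplicity < algebraic multiplicity, so T is not diagonalizable.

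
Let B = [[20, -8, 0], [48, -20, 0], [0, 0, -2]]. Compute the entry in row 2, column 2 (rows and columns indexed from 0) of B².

Characteristic polynomial: s^3 + 2s^2 - 16s - 32 = (s - 4)(s + 2)(s + 4), so the eigenvalues are -4, -2, 4.
s=4: eigenvector (1, 2, 0).
s=-4: eigenvector (1, 3, 0).
s=-2: eigenvector (0, 0, 1).
P = [[1, 1, 0], [2, 3, 0], [0, 0, 1]], D = diag(4, -4, -2), P⁻¹ = [[3, -1, 0], [-2, 1, 0], [0, 0, 1]].
B² = P·diag(16, 16, 4)·P⁻¹ = [[16, 0, 0], [0, 16, 0], [0, 0, 4]].
The requested entry is 4.

4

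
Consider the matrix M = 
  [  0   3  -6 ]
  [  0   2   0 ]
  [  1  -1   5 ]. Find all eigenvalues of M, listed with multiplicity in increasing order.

2, 2, 3

Characteristic polynomial: p(s) = s^3 - 7s^2 + 16s - 12 = (s - 3)(s - 2)^2.
Roots (with multiplicity): 2, 2, 3.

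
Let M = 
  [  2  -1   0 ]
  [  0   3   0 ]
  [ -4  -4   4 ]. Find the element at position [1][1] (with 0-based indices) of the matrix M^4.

Characteristic polynomial: s^3 - 9s^2 + 26s - 24 = (s - 4)(s - 3)(s - 2), so the eigenvalues are 2, 3, 4.
s=2: eigenvector (1, 0, 2).
s=3: eigenvector (-1, 1, 0).
s=4: eigenvector (0, 0, 1).
P = [[1, -1, 0], [0, 1, 0], [2, 0, 1]], D = diag(2, 3, 4), P⁻¹ = [[1, 1, 0], [0, 1, 0], [-2, -2, 1]].
M⁴ = P·diag(16, 81, 256)·P⁻¹ = [[16, -65, 0], [0, 81, 0], [-480, -480, 256]].
The requested entry is 81.

81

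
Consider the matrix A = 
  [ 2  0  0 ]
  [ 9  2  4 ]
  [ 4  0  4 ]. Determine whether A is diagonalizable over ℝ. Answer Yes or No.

No

Characteristic polynomial: p(r) = r^3 - 8r^2 + 20r - 16 = (r - 4)(r - 2)^2.
r = 2 has algebraic multiplicity 2; rank(A − 2I) = 2, so geometric multiplicity = 1.
Geometric multiplicity < algebraic multiplicity, so A is not diagonalizable.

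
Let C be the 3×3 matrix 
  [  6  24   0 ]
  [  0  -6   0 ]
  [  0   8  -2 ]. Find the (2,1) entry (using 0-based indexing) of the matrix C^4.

Characteristic polynomial: λ^3 + 2λ^2 - 36λ - 72 = (λ - 6)(λ + 2)(λ + 6), so the eigenvalues are -6, -2, 6.
λ=6: eigenvector (1, 0, 0).
λ=-6: eigenvector (-2, 1, -2).
λ=-2: eigenvector (0, 0, 1).
P = [[1, -2, 0], [0, 1, 0], [0, -2, 1]], D = diag(6, -6, -2), P⁻¹ = [[1, 2, 0], [0, 1, 0], [0, 2, 1]].
C⁴ = P·diag(1296, 1296, 16)·P⁻¹ = [[1296, 0, 0], [0, 1296, 0], [0, -2560, 16]].
The requested entry is -2560.

-2560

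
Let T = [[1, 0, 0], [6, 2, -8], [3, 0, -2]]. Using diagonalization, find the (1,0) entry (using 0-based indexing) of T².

Characteristic polynomial: r^3 - r^2 - 4r + 4 = (r - 2)(r - 1)(r + 2), so the eigenvalues are -2, 1, 2.
r=2: eigenvector (0, 1, 0).
r=1: eigenvector (1, 2, 1).
r=-2: eigenvector (0, 2, 1).
P = [[0, 1, 0], [1, 2, 2], [0, 1, 1]], D = diag(2, 1, -2), P⁻¹ = [[0, 1, -2], [1, 0, 0], [-1, 0, 1]].
T² = P·diag(4, 1, 4)·P⁻¹ = [[1, 0, 0], [-6, 4, 0], [-3, 0, 4]].
The requested entry is -6.

-6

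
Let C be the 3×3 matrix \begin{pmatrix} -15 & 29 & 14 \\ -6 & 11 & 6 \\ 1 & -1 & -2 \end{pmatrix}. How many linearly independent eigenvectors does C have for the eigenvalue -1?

1

C + 1I = [[-14, 29, 14], [-6, 12, 6], [1, -1, -1]].
This matrix has rank 2, so its null space has dimension 3 − 2 = 1.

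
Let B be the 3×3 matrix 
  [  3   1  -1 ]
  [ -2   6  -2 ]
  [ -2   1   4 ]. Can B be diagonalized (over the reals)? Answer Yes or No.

Characteristic polynomial: p(s) = s^3 - 13s^2 + 56s - 80 = (s - 5)(s - 4)^2.
s = 4 has algebraic multiplicity 2; rank(B − 4I) = 2, so geometric multiplicity = 1.
Geometric multiplicity < algebraic multiplicity, so B is not diagonalizable.

No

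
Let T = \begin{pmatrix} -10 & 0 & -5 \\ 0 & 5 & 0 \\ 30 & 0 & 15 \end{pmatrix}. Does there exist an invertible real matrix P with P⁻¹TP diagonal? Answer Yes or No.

Yes

Characteristic polynomial: p(λ) = λ^3 - 10λ^2 + 25λ = λ(λ - 5)^2.
λ = 5 has algebraic multiplicity 2; rank(T − 5I) = 1, so geometric multiplicity = 2.
Every eigenvalue has geometric = algebraic multiplicity, so T is diagonalizable.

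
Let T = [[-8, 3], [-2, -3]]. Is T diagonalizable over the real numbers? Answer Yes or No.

Yes

Characteristic polynomial: p(λ) = λ^2 + 11λ + 30 = (λ + 5)(λ + 6).
All 2 eigenvalues are distinct, so T is diagonalizable.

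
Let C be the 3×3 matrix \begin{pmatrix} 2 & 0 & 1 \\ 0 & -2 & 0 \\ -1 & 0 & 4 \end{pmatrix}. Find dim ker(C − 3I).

C − 3I = [[-1, 0, 1], [0, -5, 0], [-1, 0, 1]].
This matrix has rank 2, so its null space has dimension 3 − 2 = 1.

1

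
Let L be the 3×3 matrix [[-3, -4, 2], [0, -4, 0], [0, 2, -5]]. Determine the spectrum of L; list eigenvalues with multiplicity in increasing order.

-5, -4, -3

Characteristic polynomial: p(μ) = μ^3 + 12μ^2 + 47μ + 60 = (μ + 3)(μ + 4)(μ + 5).
Roots (with multiplicity): -5, -4, -3.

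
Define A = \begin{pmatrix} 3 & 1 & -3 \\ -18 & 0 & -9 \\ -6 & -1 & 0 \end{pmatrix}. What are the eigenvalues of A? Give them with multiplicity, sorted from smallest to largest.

Characteristic polynomial: p(s) = s^3 - 3s^2 - 9s + 27 = (s - 3)^2(s + 3).
Roots (with multiplicity): -3, 3, 3.

-3, 3, 3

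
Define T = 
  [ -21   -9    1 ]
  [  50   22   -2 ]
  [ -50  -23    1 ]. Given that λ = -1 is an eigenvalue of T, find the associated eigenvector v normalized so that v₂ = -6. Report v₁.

T + 1I = [[-20, -9, 1], [50, 23, -2], [-50, -23, 2]].
Solving (T + 1I)v = 0 gives the eigenspace spanned by (3, -6, 6).
With v₂ = -6, v = (3, -6, 6), so v₁ = 3.

3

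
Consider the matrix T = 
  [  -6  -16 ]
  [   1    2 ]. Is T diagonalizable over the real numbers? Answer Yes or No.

No

Characteristic polynomial: p(s) = s^2 + 4s + 4 = (s + 2)^2.
s = -2 has algebraic multiplicity 2; rank(T + 2I) = 1, so geometric multiplicity = 1.
Geometric multiplicity < algebraic multiplicity, so T is not diagonalizable.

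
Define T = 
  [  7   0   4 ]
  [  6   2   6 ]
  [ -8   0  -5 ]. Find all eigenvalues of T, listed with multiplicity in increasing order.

-1, 2, 3

Characteristic polynomial: p(r) = r^3 - 4r^2 + r + 6 = (r - 3)(r - 2)(r + 1).
Roots (with multiplicity): -1, 2, 3.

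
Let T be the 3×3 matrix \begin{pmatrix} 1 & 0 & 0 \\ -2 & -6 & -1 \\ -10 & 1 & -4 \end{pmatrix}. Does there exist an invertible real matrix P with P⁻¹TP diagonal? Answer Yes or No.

Characteristic polynomial: p(μ) = μ^3 + 9μ^2 + 15μ - 25 = (μ - 1)(μ + 5)^2.
μ = -5 has algebraic multiplicity 2; rank(T + 5I) = 2, so geometric multiplicity = 1.
Geometric multiplicity < algebraic multiplicity, so T is not diagonalizable.

No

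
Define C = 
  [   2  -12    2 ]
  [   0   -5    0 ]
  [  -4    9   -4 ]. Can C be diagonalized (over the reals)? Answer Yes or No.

Characteristic polynomial: p(λ) = λ^3 + 7λ^2 + 10λ = λ(λ + 2)(λ + 5).
All 3 eigenvalues are distinct, so C is diagonalizable.

Yes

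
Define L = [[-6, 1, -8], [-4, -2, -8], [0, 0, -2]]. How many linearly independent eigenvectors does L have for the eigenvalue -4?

1

L + 4I = [[-2, 1, -8], [-4, 2, -8], [0, 0, 2]].
This matrix has rank 2, so its null space has dimension 3 − 2 = 1.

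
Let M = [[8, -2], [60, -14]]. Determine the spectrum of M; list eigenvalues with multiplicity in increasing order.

Characteristic polynomial: p(μ) = μ^2 + 6μ + 8 = (μ + 2)(μ + 4).
Roots (with multiplicity): -4, -2.

-4, -2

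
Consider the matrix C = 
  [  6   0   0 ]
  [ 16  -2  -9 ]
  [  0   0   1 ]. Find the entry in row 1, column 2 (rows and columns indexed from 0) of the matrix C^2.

9

Characteristic polynomial: r^3 - 5r^2 - 8r + 12 = (r - 6)(r - 1)(r + 2), so the eigenvalues are -2, 1, 6.
r=-2: eigenvector (0, 1, 0).
r=6: eigenvector (1, 2, 0).
r=1: eigenvector (0, -3, 1).
P = [[0, 1, 0], [1, 2, -3], [0, 0, 1]], D = diag(-2, 6, 1), P⁻¹ = [[-2, 1, 3], [1, 0, 0], [0, 0, 1]].
C² = P·diag(4, 36, 1)·P⁻¹ = [[36, 0, 0], [64, 4, 9], [0, 0, 1]].
The requested entry is 9.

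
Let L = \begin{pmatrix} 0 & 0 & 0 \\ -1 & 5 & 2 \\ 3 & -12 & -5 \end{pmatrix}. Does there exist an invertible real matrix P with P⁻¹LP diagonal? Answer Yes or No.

Yes

Characteristic polynomial: p(t) = t^3 - t = t(t - 1)(t + 1).
All 3 eigenvalues are distinct, so L is diagonalizable.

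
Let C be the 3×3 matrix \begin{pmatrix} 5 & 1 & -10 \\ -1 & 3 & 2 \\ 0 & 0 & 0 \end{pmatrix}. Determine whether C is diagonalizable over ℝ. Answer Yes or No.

No

Characteristic polynomial: p(μ) = μ^3 - 8μ^2 + 16μ = μ(μ - 4)^2.
μ = 4 has algebraic multiplicity 2; rank(C − 4I) = 2, so geometric multiplicity = 1.
Geometric multiplicity < algebraic multiplicity, so C is not diagonalizable.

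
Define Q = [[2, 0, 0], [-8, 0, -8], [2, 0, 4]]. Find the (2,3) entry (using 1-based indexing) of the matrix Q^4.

Characteristic polynomial: s^3 - 6s^2 + 8s = s(s - 4)(s - 2), so the eigenvalues are 0, 2, 4.
s=2: eigenvector (1, 0, -1).
s=0: eigenvector (0, 1, 0).
s=4: eigenvector (0, -2, 1).
P = [[1, 0, 0], [0, 1, -2], [-1, 0, 1]], D = diag(2, 0, 4), P⁻¹ = [[1, 0, 0], [2, 1, 2], [1, 0, 1]].
Q⁴ = P·diag(16, 0, 256)·P⁻¹ = [[16, 0, 0], [-512, 0, -512], [240, 0, 256]].
The requested entry is -512.

-512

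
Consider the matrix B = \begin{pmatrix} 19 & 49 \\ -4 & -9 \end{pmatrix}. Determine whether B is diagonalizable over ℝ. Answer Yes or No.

Characteristic polynomial: p(s) = s^2 - 10s + 25 = (s - 5)^2.
s = 5 has algebraic multiplicity 2; rank(B − 5I) = 1, so geometric multiplicity = 1.
Geometric multiplicity < algebraic multiplicity, so B is not diagonalizable.

No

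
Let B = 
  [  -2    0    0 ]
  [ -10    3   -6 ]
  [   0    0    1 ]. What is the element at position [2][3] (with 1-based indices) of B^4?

Characteristic polynomial: μ^3 - 2μ^2 - 5μ + 6 = (μ - 3)(μ - 1)(μ + 2), so the eigenvalues are -2, 1, 3.
μ=-2: eigenvector (1, 2, 0).
μ=3: eigenvector (0, 1, 0).
μ=1: eigenvector (0, 3, 1).
P = [[1, 0, 0], [2, 1, 3], [0, 0, 1]], D = diag(-2, 3, 1), P⁻¹ = [[1, 0, 0], [-2, 1, -3], [0, 0, 1]].
B⁴ = P·diag(16, 81, 1)·P⁻¹ = [[16, 0, 0], [-130, 81, -240], [0, 0, 1]].
The requested entry is -240.

-240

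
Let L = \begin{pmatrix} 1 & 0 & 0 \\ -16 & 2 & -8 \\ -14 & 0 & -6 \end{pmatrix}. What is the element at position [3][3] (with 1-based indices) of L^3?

Characteristic polynomial: λ^3 + 3λ^2 - 16λ + 12 = (λ - 2)(λ - 1)(λ + 6), so the eigenvalues are -6, 1, 2.
λ=1: eigenvector (1, 0, -2).
λ=2: eigenvector (0, 1, 0).
λ=-6: eigenvector (0, 1, 1).
P = [[1, 0, 0], [0, 1, 1], [-2, 0, 1]], D = diag(1, 2, -6), P⁻¹ = [[1, 0, 0], [-2, 1, -1], [2, 0, 1]].
L³ = P·diag(1, 8, -216)·P⁻¹ = [[1, 0, 0], [-448, 8, -224], [-434, 0, -216]].
The requested entry is -216.

-216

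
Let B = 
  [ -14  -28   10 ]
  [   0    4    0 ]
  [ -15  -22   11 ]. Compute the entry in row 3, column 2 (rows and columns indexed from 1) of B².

Characteristic polynomial: t^3 - t^2 - 16t + 16 = (t - 4)(t - 1)(t + 4), so the eigenvalues are -4, 1, 4.
t=-4: eigenvector (1, 0, 1).
t=4: eigenvector (-1, 1, 1).
t=1: eigenvector (2, 0, 3).
P = [[1, -1, 2], [0, 1, 0], [1, 1, 3]], D = diag(-4, 4, 1), P⁻¹ = [[3, 5, -2], [0, 1, 0], [-1, -2, 1]].
B² = P·diag(16, 16, 1)·P⁻¹ = [[46, 60, -30], [0, 16, 0], [45, 90, -29]].
The requested entry is 90.

90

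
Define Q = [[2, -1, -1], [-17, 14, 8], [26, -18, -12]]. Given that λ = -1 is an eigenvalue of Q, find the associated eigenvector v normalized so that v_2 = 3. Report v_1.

-3

Q + 1I = [[3, -1, -1], [-17, 15, 8], [26, -18, -11]].
Solving (Q + 1I)v = 0 gives the eigenspace spanned by (-3, 3, -12).
With v_2 = 3, v = (-3, 3, -12), so v_1 = -3.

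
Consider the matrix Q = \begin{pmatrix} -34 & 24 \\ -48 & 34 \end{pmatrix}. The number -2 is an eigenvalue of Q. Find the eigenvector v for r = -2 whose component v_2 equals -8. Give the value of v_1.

Q + 2I = [[-32, 24], [-48, 36]].
Solving (Q + 2I)v = 0 gives the eigenspace spanned by (-6, -8).
With v_2 = -8, v = (-6, -8), so v_1 = -6.

-6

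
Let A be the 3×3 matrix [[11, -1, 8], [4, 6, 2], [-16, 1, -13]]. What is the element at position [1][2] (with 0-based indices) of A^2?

Characteristic polynomial: t^3 - 4t^2 - 25t + 100 = (t - 5)(t - 4)(t + 5), so the eigenvalues are -5, 4, 5.
t=-5: eigenvector (-1, 0, 2).
t=4: eigenvector (1, -1, -1).
t=5: eigenvector (-1, 2, 1).
P = [[-1, 1, -1], [0, -1, 2], [2, -1, 1]], D = diag(-5, 4, 5), P⁻¹ = [[1, 0, 1], [4, 1, 2], [2, 1, 1]].
A² = P·diag(25, 16, 25)·P⁻¹ = [[-11, -9, -18], [36, 34, 18], [36, 9, 43]].
The requested entry is 18.

18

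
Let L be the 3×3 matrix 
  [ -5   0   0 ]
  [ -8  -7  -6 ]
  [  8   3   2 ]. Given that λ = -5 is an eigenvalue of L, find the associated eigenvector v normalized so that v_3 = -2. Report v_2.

2

L + 5I = [[0, 0, 0], [-8, -2, -6], [8, 3, 7]].
Solving (L + 5I)v = 0 gives the eigenspace spanned by (1, 2, -2).
With v_3 = -2, v = (1, 2, -2), so v_2 = 2.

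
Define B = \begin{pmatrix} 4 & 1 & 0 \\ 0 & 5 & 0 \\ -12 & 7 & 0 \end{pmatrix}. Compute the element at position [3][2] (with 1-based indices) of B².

Characteristic polynomial: r^3 - 9r^2 + 20r = r(r - 5)(r - 4), so the eigenvalues are 0, 4, 5.
r=4: eigenvector (1, 0, -3).
r=5: eigenvector (1, 1, -1).
r=0: eigenvector (0, 0, 1).
P = [[1, 1, 0], [0, 1, 0], [-3, -1, 1]], D = diag(4, 5, 0), P⁻¹ = [[1, -1, 0], [0, 1, 0], [3, -2, 1]].
B² = P·diag(16, 25, 0)·P⁻¹ = [[16, 9, 0], [0, 25, 0], [-48, 23, 0]].
The requested entry is 23.

23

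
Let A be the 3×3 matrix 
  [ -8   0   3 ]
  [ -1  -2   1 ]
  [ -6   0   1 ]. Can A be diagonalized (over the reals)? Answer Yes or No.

Characteristic polynomial: p(λ) = λ^3 + 9λ^2 + 24λ + 20 = (λ + 2)^2(λ + 5).
λ = -2 has algebraic multiplicity 2; rank(A + 2I) = 2, so geometric multiplicity = 1.
Geometric multiplicity < algebraic multiplicity, so A is not diagonalizable.

No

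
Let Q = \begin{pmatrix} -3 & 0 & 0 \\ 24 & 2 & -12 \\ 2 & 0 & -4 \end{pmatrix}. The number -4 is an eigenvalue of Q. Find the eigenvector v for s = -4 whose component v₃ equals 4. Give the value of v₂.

8

Q + 4I = [[1, 0, 0], [24, 6, -12], [2, 0, 0]].
Solving (Q + 4I)v = 0 gives the eigenspace spanned by (0, 8, 4).
With v₃ = 4, v = (0, 8, 4), so v₂ = 8.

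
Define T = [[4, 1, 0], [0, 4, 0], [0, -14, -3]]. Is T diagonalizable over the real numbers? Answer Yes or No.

No

Characteristic polynomial: p(λ) = λ^3 - 5λ^2 - 8λ + 48 = (λ - 4)^2(λ + 3).
λ = 4 has algebraic multiplicity 2; rank(T − 4I) = 2, so geometric multiplicity = 1.
Geometric multiplicity < algebraic multiplicity, so T is not diagonalizable.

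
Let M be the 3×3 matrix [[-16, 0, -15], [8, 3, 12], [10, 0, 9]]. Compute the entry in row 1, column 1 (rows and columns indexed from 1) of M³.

-646

Characteristic polynomial: μ^3 + 4μ^2 - 15μ - 18 = (μ - 3)(μ + 1)(μ + 6), so the eigenvalues are -6, -1, 3.
μ=-6: eigenvector (3, 0, -2).
μ=3: eigenvector (0, 1, 0).
μ=-1: eigenvector (-1, -1, 1).
P = [[3, 0, -1], [0, 1, -1], [-2, 0, 1]], D = diag(-6, 3, -1), P⁻¹ = [[1, 0, 1], [2, 1, 3], [2, 0, 3]].
M³ = P·diag(-216, 27, -1)·P⁻¹ = [[-646, 0, -645], [56, 27, 84], [430, 0, 429]].
The requested entry is -646.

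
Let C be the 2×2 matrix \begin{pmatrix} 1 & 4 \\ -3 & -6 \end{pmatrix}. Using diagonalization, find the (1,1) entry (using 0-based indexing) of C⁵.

Characteristic polynomial: s^2 + 5s + 6 = (s + 2)(s + 3), so the eigenvalues are -3, -2.
s=-2: eigenvector (4, -3).
s=-3: eigenvector (-1, 1).
P = [[4, -1], [-3, 1]], D = diag(-2, -3), P⁻¹ = [[1, 1], [3, 4]].
C⁵ = P·diag(-32, -243)·P⁻¹ = [[601, 844], [-633, -876]].
The requested entry is -876.

-876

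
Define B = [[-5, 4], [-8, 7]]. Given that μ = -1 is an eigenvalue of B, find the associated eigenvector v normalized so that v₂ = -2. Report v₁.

B + 1I = [[-4, 4], [-8, 8]].
Solving (B + 1I)v = 0 gives the eigenspace spanned by (-2, -2).
With v₂ = -2, v = (-2, -2), so v₁ = -2.

-2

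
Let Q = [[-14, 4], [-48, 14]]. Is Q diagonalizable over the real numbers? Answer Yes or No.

Yes

Characteristic polynomial: p(t) = t^2 - 4 = (t - 2)(t + 2).
All 2 eigenvalues are distinct, so Q is diagonalizable.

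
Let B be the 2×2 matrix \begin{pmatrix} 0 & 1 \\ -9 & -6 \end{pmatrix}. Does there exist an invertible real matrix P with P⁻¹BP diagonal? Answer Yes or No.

Characteristic polynomial: p(s) = s^2 + 6s + 9 = (s + 3)^2.
s = -3 has algebraic multiplicity 2; rank(B + 3I) = 1, so geometric multiplicity = 1.
Geometric multiplicity < algebraic multiplicity, so B is not diagonalizable.

No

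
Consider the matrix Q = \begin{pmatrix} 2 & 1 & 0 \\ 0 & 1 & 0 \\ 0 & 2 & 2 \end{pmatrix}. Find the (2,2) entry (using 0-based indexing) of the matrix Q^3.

Characteristic polynomial: r^3 - 5r^2 + 8r - 4 = (r - 2)^2(r - 1), so the eigenvalues are 1, 2, 2.
r=2: eigenvector (1, 0, 0).
r=1: eigenvector (-1, 1, -2).
r=2: eigenvector (0, 0, 1).
P = [[1, -1, 0], [0, 1, 0], [0, -2, 1]], D = diag(2, 1, 2), P⁻¹ = [[1, 1, 0], [0, 1, 0], [0, 2, 1]].
Q³ = P·diag(8, 1, 8)·P⁻¹ = [[8, 7, 0], [0, 1, 0], [0, 14, 8]].
The requested entry is 8.

8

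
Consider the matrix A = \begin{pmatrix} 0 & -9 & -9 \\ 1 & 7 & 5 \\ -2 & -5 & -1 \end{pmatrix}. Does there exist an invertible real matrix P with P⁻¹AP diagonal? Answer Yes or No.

Characteristic polynomial: p(t) = t^3 - 6t^2 + 9t = t(t - 3)^2.
t = 3 has algebraic multiplicity 2; rank(A − 3I) = 2, so geometric multiplicity = 1.
Geometric multiplicity < algebraic multiplicity, so A is not diagonalizable.

No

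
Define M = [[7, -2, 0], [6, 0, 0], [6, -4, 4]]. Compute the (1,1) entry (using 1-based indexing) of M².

37

Characteristic polynomial: λ^3 - 11λ^2 + 40λ - 48 = (λ - 4)^2(λ - 3), so the eigenvalues are 3, 4, 4.
λ=3: eigenvector (1, 2, 2).
λ=4: eigenvector (-2, -3, -4).
λ=4: eigenvector (0, 0, 1).
P = [[1, -2, 0], [2, -3, 0], [2, -4, 1]], D = diag(3, 4, 4), P⁻¹ = [[-3, 2, 0], [-2, 1, 0], [-2, 0, 1]].
M² = P·diag(9, 16, 16)·P⁻¹ = [[37, -14, 0], [42, -12, 0], [42, -28, 16]].
The requested entry is 37.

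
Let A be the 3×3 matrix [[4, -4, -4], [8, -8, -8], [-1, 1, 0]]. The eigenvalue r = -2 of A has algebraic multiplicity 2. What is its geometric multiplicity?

1

A + 2I = [[6, -4, -4], [8, -6, -8], [-1, 1, 2]].
This matrix has rank 2, so its null space has dimension 3 − 2 = 1.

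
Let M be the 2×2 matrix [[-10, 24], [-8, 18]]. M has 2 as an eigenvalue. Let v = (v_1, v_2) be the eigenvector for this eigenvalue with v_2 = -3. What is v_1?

-6

M − 2I = [[-12, 24], [-8, 16]].
Solving (M − 2I)v = 0 gives the eigenspace spanned by (-6, -3).
With v_2 = -3, v = (-6, -3), so v_1 = -6.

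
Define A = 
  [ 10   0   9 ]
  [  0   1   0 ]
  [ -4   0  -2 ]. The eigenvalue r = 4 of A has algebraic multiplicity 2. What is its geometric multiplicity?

1

A − 4I = [[6, 0, 9], [0, -3, 0], [-4, 0, -6]].
This matrix has rank 2, so its null space has dimension 3 − 2 = 1.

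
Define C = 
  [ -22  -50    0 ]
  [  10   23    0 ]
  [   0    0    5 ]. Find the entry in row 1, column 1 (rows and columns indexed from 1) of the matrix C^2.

-16

Characteristic polynomial: r^3 - 6r^2 - r + 30 = (r - 5)(r - 3)(r + 2), so the eigenvalues are -2, 3, 5.
r=-2: eigenvector (5, -2, 0).
r=5: eigenvector (0, 0, 1).
r=3: eigenvector (-2, 1, 0).
P = [[5, 0, -2], [-2, 0, 1], [0, 1, 0]], D = diag(-2, 5, 3), P⁻¹ = [[1, 2, 0], [0, 0, 1], [2, 5, 0]].
C² = P·diag(4, 25, 9)·P⁻¹ = [[-16, -50, 0], [10, 29, 0], [0, 0, 25]].
The requested entry is -16.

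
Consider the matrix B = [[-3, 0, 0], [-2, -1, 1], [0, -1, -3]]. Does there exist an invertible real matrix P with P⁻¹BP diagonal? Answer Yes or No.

No

Characteristic polynomial: p(s) = s^3 + 7s^2 + 16s + 12 = (s + 2)^2(s + 3).
s = -2 has algebraic multiplicity 2; rank(B + 2I) = 2, so geometric multiplicity = 1.
Geometric multiplicity < algebraic multiplicity, so B is not diagonalizable.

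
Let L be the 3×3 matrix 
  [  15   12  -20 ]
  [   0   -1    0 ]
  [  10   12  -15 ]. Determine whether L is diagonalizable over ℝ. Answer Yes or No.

Characteristic polynomial: p(s) = s^3 + s^2 - 25s - 25 = (s - 5)(s + 1)(s + 5).
All 3 eigenvalues are distinct, so L is diagonalizable.

Yes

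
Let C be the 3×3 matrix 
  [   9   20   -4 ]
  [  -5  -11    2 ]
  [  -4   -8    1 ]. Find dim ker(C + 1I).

C + 1I = [[10, 20, -4], [-5, -10, 2], [-4, -8, 2]].
This matrix has rank 2, so its null space has dimension 3 − 2 = 1.

1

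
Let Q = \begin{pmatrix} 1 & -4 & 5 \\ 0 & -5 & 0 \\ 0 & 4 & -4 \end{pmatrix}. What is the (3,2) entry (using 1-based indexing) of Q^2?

Characteristic polynomial: μ^3 + 8μ^2 + 11μ - 20 = (μ - 1)(μ + 4)(μ + 5), so the eigenvalues are -5, -4, 1.
μ=1: eigenvector (1, 0, 0).
μ=-5: eigenvector (4, 1, -4).
μ=-4: eigenvector (-1, 0, 1).
P = [[1, 4, -1], [0, 1, 0], [0, -4, 1]], D = diag(1, -5, -4), P⁻¹ = [[1, 0, 1], [0, 1, 0], [0, 4, 1]].
Q² = P·diag(1, 25, 16)·P⁻¹ = [[1, 36, -15], [0, 25, 0], [0, -36, 16]].
The requested entry is -36.

-36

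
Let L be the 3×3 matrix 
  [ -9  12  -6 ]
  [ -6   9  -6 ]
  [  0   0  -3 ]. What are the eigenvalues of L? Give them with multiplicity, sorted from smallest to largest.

-3, -3, 3

Characteristic polynomial: p(λ) = λ^3 + 3λ^2 - 9λ - 27 = (λ - 3)(λ + 3)^2.
Roots (with multiplicity): -3, -3, 3.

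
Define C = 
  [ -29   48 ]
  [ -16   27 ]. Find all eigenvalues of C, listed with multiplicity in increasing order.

Characteristic polynomial: p(λ) = λ^2 + 2λ - 15 = (λ - 3)(λ + 5).
Roots (with multiplicity): -5, 3.

-5, 3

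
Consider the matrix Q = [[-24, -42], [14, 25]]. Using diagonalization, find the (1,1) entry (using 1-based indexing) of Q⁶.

-9372

Characteristic polynomial: μ^2 - μ - 12 = (μ - 4)(μ + 3), so the eigenvalues are -3, 4.
μ=4: eigenvector (-3, 2).
μ=-3: eigenvector (-2, 1).
P = [[-3, -2], [2, 1]], D = diag(4, -3), P⁻¹ = [[1, 2], [-2, -3]].
Q⁶ = P·diag(4096, 729)·P⁻¹ = [[-9372, -20202], [6734, 14197]].
The requested entry is -9372.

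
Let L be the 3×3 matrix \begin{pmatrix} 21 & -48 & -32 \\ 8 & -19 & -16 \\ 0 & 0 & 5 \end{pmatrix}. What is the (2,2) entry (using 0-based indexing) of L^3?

Characteristic polynomial: s^3 - 7s^2 - 5s + 75 = (s - 5)^2(s + 3), so the eigenvalues are -3, 5, 5.
s=5: eigenvector (3, 1, 0).
s=-3: eigenvector (2, 1, 0).
s=5: eigenvector (-4, -2, 1).
P = [[3, 2, -4], [1, 1, -2], [0, 0, 1]], D = diag(5, -3, 5), P⁻¹ = [[1, -2, 0], [-1, 3, 2], [0, 0, 1]].
L³ = P·diag(125, -27, 125)·P⁻¹ = [[429, -912, -608], [152, -331, -304], [0, 0, 125]].
The requested entry is 125.

125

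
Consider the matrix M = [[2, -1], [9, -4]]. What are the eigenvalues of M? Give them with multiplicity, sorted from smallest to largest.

Characteristic polynomial: p(r) = r^2 + 2r + 1 = (r + 1)^2.
Roots (with multiplicity): -1, -1.

-1, -1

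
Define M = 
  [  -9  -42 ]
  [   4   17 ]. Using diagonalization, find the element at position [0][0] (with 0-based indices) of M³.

-561

Characteristic polynomial: λ^2 - 8λ + 15 = (λ - 5)(λ - 3), so the eigenvalues are 3, 5.
λ=5: eigenvector (-3, 1).
λ=3: eigenvector (7, -2).
P = [[-3, 7], [1, -2]], D = diag(5, 3), P⁻¹ = [[2, 7], [1, 3]].
M³ = P·diag(125, 27)·P⁻¹ = [[-561, -2058], [196, 713]].
The requested entry is -561.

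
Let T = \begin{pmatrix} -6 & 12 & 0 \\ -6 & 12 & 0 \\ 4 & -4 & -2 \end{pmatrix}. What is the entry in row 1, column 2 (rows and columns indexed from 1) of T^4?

2592

Characteristic polynomial: λ^3 - 4λ^2 - 12λ = λ(λ - 6)(λ + 2), so the eigenvalues are -2, 0, 6.
λ=6: eigenvector (1, 1, 0).
λ=0: eigenvector (2, 1, 2).
λ=-2: eigenvector (0, 0, 1).
P = [[1, 2, 0], [1, 1, 0], [0, 2, 1]], D = diag(6, 0, -2), P⁻¹ = [[-1, 2, 0], [1, -1, 0], [-2, 2, 1]].
T⁴ = P·diag(1296, 0, 16)·P⁻¹ = [[-1296, 2592, 0], [-1296, 2592, 0], [-32, 32, 16]].
The requested entry is 2592.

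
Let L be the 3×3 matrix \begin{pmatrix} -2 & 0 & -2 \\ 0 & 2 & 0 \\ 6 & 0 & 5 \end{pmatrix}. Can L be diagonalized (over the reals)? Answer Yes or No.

Yes

Characteristic polynomial: p(r) = r^3 - 5r^2 + 8r - 4 = (r - 2)^2(r - 1).
r = 2 has algebraic multiplicity 2; rank(L − 2I) = 1, so geometric multiplicity = 2.
Every eigenvalue has geometric = algebraic multiplicity, so L is diagonalizable.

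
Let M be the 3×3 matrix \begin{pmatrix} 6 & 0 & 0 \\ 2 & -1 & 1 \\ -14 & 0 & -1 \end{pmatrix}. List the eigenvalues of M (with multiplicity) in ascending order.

Characteristic polynomial: p(μ) = μ^3 - 4μ^2 - 11μ - 6 = (μ - 6)(μ + 1)^2.
Roots (with multiplicity): -1, -1, 6.

-1, -1, 6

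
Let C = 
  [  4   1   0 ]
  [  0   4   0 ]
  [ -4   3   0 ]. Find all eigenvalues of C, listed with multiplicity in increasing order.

0, 4, 4

Characteristic polynomial: p(r) = r^3 - 8r^2 + 16r = r(r - 4)^2.
Roots (with multiplicity): 0, 4, 4.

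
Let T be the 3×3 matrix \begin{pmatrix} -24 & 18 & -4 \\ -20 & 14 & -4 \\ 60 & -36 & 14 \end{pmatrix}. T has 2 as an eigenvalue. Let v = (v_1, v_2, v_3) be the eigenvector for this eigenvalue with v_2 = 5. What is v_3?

T − 2I = [[-26, 18, -4], [-20, 12, -4], [60, -36, 12]].
Solving (T − 2I)v = 0 gives the eigenspace spanned by (5, 5, -10).
With v_2 = 5, v = (5, 5, -10), so v_3 = -10.

-10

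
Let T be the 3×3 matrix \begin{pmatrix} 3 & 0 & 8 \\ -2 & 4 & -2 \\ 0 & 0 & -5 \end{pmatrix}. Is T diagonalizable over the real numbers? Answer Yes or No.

Characteristic polynomial: p(μ) = μ^3 - 2μ^2 - 23μ + 60 = (μ - 4)(μ - 3)(μ + 5).
All 3 eigenvalues are distinct, so T is diagonalizable.

Yes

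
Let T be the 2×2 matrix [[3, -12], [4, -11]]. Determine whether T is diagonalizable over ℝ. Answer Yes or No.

Yes

Characteristic polynomial: p(r) = r^2 + 8r + 15 = (r + 3)(r + 5).
All 2 eigenvalues are distinct, so T is diagonalizable.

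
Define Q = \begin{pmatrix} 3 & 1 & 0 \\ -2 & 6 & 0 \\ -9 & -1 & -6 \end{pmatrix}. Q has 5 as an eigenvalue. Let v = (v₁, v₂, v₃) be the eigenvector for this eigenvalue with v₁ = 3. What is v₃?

-3

Q − 5I = [[-2, 1, 0], [-2, 1, 0], [-9, -1, -11]].
Solving (Q − 5I)v = 0 gives the eigenspace spanned by (3, 6, -3).
With v₁ = 3, v = (3, 6, -3), so v₃ = -3.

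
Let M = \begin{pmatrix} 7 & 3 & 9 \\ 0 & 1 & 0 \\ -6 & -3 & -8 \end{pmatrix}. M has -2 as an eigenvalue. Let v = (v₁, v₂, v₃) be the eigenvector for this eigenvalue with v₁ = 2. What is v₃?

-2

M + 2I = [[9, 3, 9], [0, 3, 0], [-6, -3, -6]].
Solving (M + 2I)v = 0 gives the eigenspace spanned by (2, 0, -2).
With v₁ = 2, v = (2, 0, -2), so v₃ = -2.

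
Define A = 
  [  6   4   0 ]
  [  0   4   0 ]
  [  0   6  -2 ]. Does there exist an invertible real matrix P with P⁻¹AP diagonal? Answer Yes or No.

Characteristic polynomial: p(s) = s^3 - 8s^2 + 4s + 48 = (s - 6)(s - 4)(s + 2).
All 3 eigenvalues are distinct, so A is diagonalizable.

Yes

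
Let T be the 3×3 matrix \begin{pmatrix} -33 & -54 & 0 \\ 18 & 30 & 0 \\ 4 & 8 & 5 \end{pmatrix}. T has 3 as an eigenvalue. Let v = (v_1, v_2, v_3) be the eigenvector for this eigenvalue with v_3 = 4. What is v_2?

T − 3I = [[-36, -54, 0], [18, 27, 0], [4, 8, 2]].
Solving (T − 3I)v = 0 gives the eigenspace spanned by (6, -4, 4).
With v_3 = 4, v = (6, -4, 4), so v_2 = -4.

-4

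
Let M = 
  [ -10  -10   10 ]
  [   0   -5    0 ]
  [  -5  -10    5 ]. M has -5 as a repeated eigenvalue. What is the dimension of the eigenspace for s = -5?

M + 5I = [[-5, -10, 10], [0, 0, 0], [-5, -10, 10]].
This matrix has rank 1, so its null space has dimension 3 − 1 = 2.

2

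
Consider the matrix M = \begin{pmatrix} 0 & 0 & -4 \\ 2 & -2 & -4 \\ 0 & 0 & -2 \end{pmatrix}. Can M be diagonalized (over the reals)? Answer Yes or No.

Yes

Characteristic polynomial: p(s) = s^3 + 4s^2 + 4s = s(s + 2)^2.
s = -2 has algebraic multiplicity 2; rank(M + 2I) = 1, so geometric multiplicity = 2.
Every eigenvalue has geometric = algebraic multiplicity, so M is diagonalizable.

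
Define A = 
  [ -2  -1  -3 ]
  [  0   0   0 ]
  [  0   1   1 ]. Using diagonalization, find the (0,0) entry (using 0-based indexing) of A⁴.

16

Characteristic polynomial: r^3 + r^2 - 2r = r(r - 1)(r + 2), so the eigenvalues are -2, 0, 1.
r=-2: eigenvector (1, 0, 0).
r=1: eigenvector (-1, 0, 1).
r=0: eigenvector (1, 1, -1).
P = [[1, -1, 1], [0, 0, 1], [0, 1, -1]], D = diag(-2, 1, 0), P⁻¹ = [[1, 0, 1], [0, 1, 1], [0, 1, 0]].
A⁴ = P·diag(16, 1, 0)·P⁻¹ = [[16, -1, 15], [0, 0, 0], [0, 1, 1]].
The requested entry is 16.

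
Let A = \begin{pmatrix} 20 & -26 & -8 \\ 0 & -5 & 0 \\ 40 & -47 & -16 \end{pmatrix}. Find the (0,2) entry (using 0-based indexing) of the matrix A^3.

Characteristic polynomial: μ^3 + μ^2 - 20μ = μ(μ - 4)(μ + 5), so the eigenvalues are -5, 0, 4.
μ=-5: eigenvector (2, 1, 3).
μ=4: eigenvector (1, 0, 2).
μ=0: eigenvector (2, 0, 5).
P = [[2, 1, 2], [1, 0, 0], [3, 2, 5]], D = diag(-5, 4, 0), P⁻¹ = [[0, 1, 0], [5, -4, -2], [-2, 1, 1]].
A³ = P·diag(-125, 64, 0)·P⁻¹ = [[320, -506, -128], [0, -125, 0], [640, -887, -256]].
The requested entry is -128.

-128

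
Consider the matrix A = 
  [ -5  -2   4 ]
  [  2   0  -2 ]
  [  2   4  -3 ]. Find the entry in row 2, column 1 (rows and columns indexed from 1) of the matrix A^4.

Characteristic polynomial: μ^3 + 8μ^2 + 19μ + 12 = (μ + 1)(μ + 3)(μ + 4), so the eigenvalues are -4, -3, -1.
μ=-3: eigenvector (-4, 2, -1).
μ=-1: eigenvector (1, 0, 1).
μ=-4: eigenvector (-2, 1, 0).
P = [[-4, 1, -2], [2, 0, 1], [-1, 1, 0]], D = diag(-3, -1, -4), P⁻¹ = [[1, 2, -1], [1, 2, 0], [-2, -3, 2]].
A⁴ = P·diag(81, 1, 256)·P⁻¹ = [[701, 890, -700], [-350, -444, 350], [-80, -160, 81]].
The requested entry is -350.

-350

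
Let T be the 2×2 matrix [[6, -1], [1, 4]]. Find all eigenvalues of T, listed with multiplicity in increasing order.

Characteristic polynomial: p(μ) = μ^2 - 10μ + 25 = (μ - 5)^2.
Roots (with multiplicity): 5, 5.

5, 5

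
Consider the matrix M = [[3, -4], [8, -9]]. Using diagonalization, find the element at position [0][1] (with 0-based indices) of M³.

Characteristic polynomial: μ^2 + 6μ + 5 = (μ + 1)(μ + 5), so the eigenvalues are -5, -1.
μ=-5: eigenvector (-1, -2).
μ=-1: eigenvector (1, 1).
P = [[-1, 1], [-2, 1]], D = diag(-5, -1), P⁻¹ = [[1, -1], [2, -1]].
M³ = P·diag(-125, -1)·P⁻¹ = [[123, -124], [248, -249]].
The requested entry is -124.

-124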